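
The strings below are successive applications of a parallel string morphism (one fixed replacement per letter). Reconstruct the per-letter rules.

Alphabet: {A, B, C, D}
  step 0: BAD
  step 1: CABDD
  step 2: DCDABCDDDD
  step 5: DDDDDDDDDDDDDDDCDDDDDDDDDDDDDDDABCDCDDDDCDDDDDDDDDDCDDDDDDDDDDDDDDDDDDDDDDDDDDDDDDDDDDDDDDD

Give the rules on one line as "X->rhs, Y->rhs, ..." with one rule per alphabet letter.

A->AB, B->C, C->DCD, D->DD

  step 1 ⇒ step 2: CABDD ⇒ DCD·AB·C·DD·DD
    A ↦ AB
    B ↦ C
    C ↦ DCD
    D ↦ DD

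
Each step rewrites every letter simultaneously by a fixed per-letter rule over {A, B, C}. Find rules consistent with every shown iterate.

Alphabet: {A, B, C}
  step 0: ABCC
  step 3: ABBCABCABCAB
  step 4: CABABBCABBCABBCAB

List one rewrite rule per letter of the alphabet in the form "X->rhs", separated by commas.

  step 3 ⇒ step 4: ABBCABCABCAB ⇒ C·AB·AB·B·C·AB·B·C·AB·B·C·AB
    A ↦ C
    B ↦ AB
    C ↦ B

A->C, B->AB, C->B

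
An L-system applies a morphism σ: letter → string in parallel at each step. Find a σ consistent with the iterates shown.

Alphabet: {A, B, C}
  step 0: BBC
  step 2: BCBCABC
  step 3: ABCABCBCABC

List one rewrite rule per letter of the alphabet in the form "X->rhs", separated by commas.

A->BC, B->A, C->BC

  step 2 ⇒ step 3: BCBCABC ⇒ A·BC·A·BC·BC·A·BC
    A ↦ BC
    B ↦ A
    C ↦ BC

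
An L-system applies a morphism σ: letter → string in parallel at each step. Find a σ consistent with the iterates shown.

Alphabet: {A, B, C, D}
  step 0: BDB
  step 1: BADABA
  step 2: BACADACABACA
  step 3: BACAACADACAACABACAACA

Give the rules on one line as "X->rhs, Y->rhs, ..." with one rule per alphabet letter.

A->CA, B->BA, C->A, D->DA

  step 2 ⇒ step 3: BACADACABACA ⇒ BA·CA·A·CA·DA·CA·A·CA·BA·CA·A·CA
    A ↦ CA
    B ↦ BA
    C ↦ A
    D ↦ DA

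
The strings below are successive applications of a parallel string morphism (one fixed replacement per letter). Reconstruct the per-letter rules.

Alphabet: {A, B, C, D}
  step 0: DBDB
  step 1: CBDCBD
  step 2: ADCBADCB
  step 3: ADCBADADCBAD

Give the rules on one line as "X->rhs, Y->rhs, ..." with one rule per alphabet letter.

  step 2 ⇒ step 3: ADCBADCB ⇒ AD·CB·A·D·AD·CB·A·D
    A ↦ AD
    B ↦ D
    C ↦ A
    D ↦ CB

A->AD, B->D, C->A, D->CB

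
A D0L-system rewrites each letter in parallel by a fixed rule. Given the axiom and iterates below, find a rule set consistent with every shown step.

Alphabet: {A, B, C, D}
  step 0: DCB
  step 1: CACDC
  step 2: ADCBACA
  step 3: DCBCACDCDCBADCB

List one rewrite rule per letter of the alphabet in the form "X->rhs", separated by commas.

A->DCB, B->CDC, C->A, D->C

  step 2 ⇒ step 3: ADCBACA ⇒ DCB·C·A·CDC·DCB·A·DCB
    A ↦ DCB
    B ↦ CDC
    C ↦ A
    D ↦ C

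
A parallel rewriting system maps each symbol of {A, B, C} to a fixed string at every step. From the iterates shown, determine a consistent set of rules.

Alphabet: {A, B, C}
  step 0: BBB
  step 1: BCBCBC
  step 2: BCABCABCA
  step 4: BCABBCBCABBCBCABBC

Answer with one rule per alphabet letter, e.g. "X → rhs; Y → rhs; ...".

  step 1 ⇒ step 2: BCBCBC ⇒ BC·A·BC·A·BC·A
    B ↦ BC
    C ↦ A
    A ↦ B  (constrained at step 2)

A->B, B->BC, C->A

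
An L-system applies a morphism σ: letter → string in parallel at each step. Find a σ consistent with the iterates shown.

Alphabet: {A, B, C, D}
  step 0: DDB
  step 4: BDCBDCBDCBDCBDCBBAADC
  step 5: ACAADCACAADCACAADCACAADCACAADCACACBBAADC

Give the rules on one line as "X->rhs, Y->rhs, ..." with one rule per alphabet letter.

A->B, B->AC, C->DC, D->AA

  step 4 ⇒ step 5: BDCBDCBDCBDCBDCBBAADC ⇒ AC·AA·DC·AC·AA·DC·AC·AA·DC·AC·AA·DC·AC·AA·DC·AC·AC·B·B·AA·DC
    A ↦ B
    B ↦ AC
    C ↦ DC
    D ↦ AA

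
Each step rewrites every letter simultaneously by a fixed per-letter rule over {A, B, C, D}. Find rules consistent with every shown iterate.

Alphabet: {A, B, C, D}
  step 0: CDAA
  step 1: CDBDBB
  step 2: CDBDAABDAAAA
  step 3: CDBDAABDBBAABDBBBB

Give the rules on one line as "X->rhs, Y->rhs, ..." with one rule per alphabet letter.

A->B, B->AA, C->CD, D->BD

  step 2 ⇒ step 3: CDBDAABDAAAA ⇒ CD·BD·AA·BD·B·B·AA·BD·B·B·B·B
    A ↦ B
    B ↦ AA
    C ↦ CD
    D ↦ BD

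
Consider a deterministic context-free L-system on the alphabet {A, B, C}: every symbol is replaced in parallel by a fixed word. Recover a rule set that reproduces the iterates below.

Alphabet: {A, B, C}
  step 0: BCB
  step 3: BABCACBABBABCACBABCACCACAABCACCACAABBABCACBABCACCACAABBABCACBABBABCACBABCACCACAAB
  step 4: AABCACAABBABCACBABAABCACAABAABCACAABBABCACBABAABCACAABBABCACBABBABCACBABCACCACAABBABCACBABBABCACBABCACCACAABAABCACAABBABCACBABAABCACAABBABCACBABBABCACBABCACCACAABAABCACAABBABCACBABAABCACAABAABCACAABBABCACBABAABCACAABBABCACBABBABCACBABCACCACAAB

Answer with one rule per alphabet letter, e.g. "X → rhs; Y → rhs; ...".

A->CAC, B->AAB, C->BAB

  step 3 ⇒ step 4: BABCACBABBABCACBABCACCACAABCACCACAABBABCACBABCACCACAABBABCACBABBABCACBABCACCACAAB ⇒ AAB·CAC·AAB·BAB·CAC·BAB·AAB·CAC·AAB·AAB·CAC·AAB·BAB·CAC·BAB·AAB·CAC·AAB·BAB·CAC·BAB·BAB·CAC·BAB·CAC·CAC·AAB·BAB·CAC·BAB·BAB·CAC·BAB·CAC·CAC·AAB·AAB·CAC·AAB·BAB·CAC·BAB·AAB·CAC·AAB·BAB·CAC·BAB·BAB·CAC·BAB·CAC·CAC·AAB·AAB·CAC·AAB·BAB·CAC·BAB·AAB·CAC·AAB·AAB·CAC·AAB·BAB·CAC·BAB·AAB·CAC·AAB·BAB·CAC·BAB·BAB·CAC·BAB·CAC·CAC·AAB
    A ↦ CAC
    B ↦ AAB
    C ↦ BAB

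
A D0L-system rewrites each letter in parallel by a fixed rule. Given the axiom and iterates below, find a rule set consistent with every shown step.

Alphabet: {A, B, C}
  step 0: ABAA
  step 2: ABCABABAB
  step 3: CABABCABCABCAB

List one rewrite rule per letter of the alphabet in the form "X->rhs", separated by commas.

  step 2 ⇒ step 3: ABCABABAB ⇒ C·AB·AB·C·AB·C·AB·C·AB
    A ↦ C
    B ↦ AB
    C ↦ AB

A->C, B->AB, C->AB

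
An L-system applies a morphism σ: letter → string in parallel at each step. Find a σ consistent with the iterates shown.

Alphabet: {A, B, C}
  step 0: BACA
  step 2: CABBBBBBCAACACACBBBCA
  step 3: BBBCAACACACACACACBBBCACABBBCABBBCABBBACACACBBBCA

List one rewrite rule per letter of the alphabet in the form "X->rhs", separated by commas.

A->CA, B->AC, C->BBB

  step 2 ⇒ step 3: CABBBBBBCAACACACBBBCA ⇒ BBB·CA·AC·AC·AC·AC·AC·AC·BBB·CA·CA·BBB·CA·BBB·CA·BBB·AC·AC·AC·BBB·CA
    A ↦ CA
    B ↦ AC
    C ↦ BBB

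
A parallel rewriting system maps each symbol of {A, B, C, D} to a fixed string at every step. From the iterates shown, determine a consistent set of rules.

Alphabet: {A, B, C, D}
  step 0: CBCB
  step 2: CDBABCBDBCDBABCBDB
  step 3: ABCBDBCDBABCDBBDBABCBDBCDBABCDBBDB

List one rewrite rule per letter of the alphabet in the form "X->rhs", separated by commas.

A->C, B->DB, C->ABC, D->B

  step 2 ⇒ step 3: CDBABCBDBCDBABCBDB ⇒ ABC·B·DB·C·DB·ABC·DB·B·DB·ABC·B·DB·C·DB·ABC·DB·B·DB
    A ↦ C
    B ↦ DB
    C ↦ ABC
    D ↦ B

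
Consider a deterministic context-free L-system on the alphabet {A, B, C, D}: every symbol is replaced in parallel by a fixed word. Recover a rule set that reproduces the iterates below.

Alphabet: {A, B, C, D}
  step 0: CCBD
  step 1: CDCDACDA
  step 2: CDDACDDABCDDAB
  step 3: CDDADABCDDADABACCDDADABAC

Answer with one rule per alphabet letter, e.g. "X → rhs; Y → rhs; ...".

  step 2 ⇒ step 3: CDDACDDABCDDAB ⇒ CD·DA·DA·B·CD·DA·DA·B·AC·CD·DA·DA·B·AC
    A ↦ B
    B ↦ AC
    C ↦ CD
    D ↦ DA

A->B, B->AC, C->CD, D->DA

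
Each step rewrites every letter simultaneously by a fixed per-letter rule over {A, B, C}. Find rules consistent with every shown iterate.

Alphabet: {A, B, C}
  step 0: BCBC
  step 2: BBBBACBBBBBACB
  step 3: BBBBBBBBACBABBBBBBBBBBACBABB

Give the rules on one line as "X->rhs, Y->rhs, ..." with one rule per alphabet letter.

  step 2 ⇒ step 3: BBBBACBBBBBACB ⇒ BB·BB·BB·BB·ACB·A·BB·BB·BB·BB·BB·ACB·A·BB
    A ↦ ACB
    B ↦ BB
    C ↦ A

A->ACB, B->BB, C->A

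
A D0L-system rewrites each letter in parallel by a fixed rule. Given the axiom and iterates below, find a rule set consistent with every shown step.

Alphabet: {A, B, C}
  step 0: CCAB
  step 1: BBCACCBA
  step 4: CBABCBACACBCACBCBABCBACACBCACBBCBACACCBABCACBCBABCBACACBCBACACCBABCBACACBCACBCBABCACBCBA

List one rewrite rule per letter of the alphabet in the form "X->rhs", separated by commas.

  step 0 ⇒ step 1: CCAB ⇒ B·B·CAC·CBA
    A ↦ CAC
    B ↦ CBA
    C ↦ B

A->CAC, B->CBA, C->B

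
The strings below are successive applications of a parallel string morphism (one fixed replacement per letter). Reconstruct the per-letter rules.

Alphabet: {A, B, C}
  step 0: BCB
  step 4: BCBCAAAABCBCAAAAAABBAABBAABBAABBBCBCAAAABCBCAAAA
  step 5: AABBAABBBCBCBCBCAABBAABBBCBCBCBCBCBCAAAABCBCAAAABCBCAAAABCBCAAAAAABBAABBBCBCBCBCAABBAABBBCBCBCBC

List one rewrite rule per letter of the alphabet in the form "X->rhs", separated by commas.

A->BC, B->AA, C->BB

  step 4 ⇒ step 5: BCBCAAAABCBCAAAAAABBAABBAABBAABBBCBCAAAABCBCAAAA ⇒ AA·BB·AA·BB·BC·BC·BC·BC·AA·BB·AA·BB·BC·BC·BC·BC·BC·BC·AA·AA·BC·BC·AA·AA·BC·BC·AA·AA·BC·BC·AA·AA·AA·BB·AA·BB·BC·BC·BC·BC·AA·BB·AA·BB·BC·BC·BC·BC
    A ↦ BC
    B ↦ AA
    C ↦ BB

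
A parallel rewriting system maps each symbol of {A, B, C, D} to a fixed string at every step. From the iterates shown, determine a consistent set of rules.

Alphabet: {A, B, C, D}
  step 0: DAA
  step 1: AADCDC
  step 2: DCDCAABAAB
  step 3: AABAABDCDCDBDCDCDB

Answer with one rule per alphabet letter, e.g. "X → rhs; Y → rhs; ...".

A->DC, B->DB, C->B, D->AA

  step 2 ⇒ step 3: DCDCAABAAB ⇒ AA·B·AA·B·DC·DC·DB·DC·DC·DB
    A ↦ DC
    B ↦ DB
    C ↦ B
    D ↦ AA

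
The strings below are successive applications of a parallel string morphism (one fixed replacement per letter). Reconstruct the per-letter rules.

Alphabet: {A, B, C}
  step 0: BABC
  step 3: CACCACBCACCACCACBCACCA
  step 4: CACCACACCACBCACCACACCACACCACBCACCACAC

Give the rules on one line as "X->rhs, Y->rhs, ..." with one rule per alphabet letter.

A->C, B->CB, C->CA

  step 3 ⇒ step 4: CACCACBCACCACCACBCACCA ⇒ CA·C·CA·CA·C·CA·CB·CA·C·CA·CA·C·CA·CA·C·CA·CB·CA·C·CA·CA·C
    A ↦ C
    B ↦ CB
    C ↦ CA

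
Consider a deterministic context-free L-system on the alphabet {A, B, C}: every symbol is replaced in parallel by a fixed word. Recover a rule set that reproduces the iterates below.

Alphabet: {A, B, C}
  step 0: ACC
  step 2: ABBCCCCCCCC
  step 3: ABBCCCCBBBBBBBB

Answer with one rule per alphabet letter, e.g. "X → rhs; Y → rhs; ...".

  step 2 ⇒ step 3: ABBCCCCCCCC ⇒ ABB·CC·CC·B·B·B·B·B·B·B·B
    A ↦ ABB
    B ↦ CC
    C ↦ B

A->ABB, B->CC, C->B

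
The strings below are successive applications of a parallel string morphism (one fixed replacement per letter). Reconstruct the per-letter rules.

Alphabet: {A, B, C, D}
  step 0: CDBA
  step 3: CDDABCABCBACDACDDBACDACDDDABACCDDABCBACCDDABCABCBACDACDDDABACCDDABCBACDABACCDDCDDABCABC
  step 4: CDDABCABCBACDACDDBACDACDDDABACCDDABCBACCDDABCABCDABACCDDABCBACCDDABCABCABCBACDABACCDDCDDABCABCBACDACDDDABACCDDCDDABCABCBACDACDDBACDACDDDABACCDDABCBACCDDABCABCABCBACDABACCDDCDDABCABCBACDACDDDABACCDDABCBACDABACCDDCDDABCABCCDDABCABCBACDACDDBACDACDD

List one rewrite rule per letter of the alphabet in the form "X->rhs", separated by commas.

A->BAC, B->DA, C->CDD, D->ABC

  step 3 ⇒ step 4: CDDABCABCBACDACDDBACDACDDDABACCDDABCBACCDDABCABCBACDACDDDABACCDDABCBACDABACCDDCDDABCABC ⇒ CDD·ABC·ABC·BAC·DA·CDD·BAC·DA·CDD·DA·BAC·CDD·ABC·BAC·CDD·ABC·ABC·DA·BAC·CDD·ABC·BAC·CDD·ABC·ABC·ABC·BAC·DA·BAC·CDD·CDD·ABC·ABC·BAC·DA·CDD·DA·BAC·CDD·CDD·ABC·ABC·BAC·DA·CDD·BAC·DA·CDD·DA·BAC·CDD·ABC·BAC·CDD·ABC·ABC·ABC·BAC·DA·BAC·CDD·CDD·ABC·ABC·BAC·DA·CDD·DA·BAC·CDD·ABC·BAC·DA·BAC·CDD·CDD·ABC·ABC·CDD·ABC·ABC·BAC·DA·CDD·BAC·DA·CDD
    A ↦ BAC
    B ↦ DA
    C ↦ CDD
    D ↦ ABC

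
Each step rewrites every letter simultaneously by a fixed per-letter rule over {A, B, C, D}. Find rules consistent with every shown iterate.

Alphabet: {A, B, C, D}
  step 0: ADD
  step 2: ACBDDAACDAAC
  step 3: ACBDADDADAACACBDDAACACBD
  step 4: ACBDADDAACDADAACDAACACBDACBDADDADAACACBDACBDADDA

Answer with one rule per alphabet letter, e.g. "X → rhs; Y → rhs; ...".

A->AC, B->AD, C->BD, D->DA

  step 3 ⇒ step 4: ACBDADDADAACACBDDAACACBD ⇒ AC·BD·AD·DA·AC·DA·DA·AC·DA·AC·AC·BD·AC·BD·AD·DA·DA·AC·AC·BD·AC·BD·AD·DA
    A ↦ AC
    B ↦ AD
    C ↦ BD
    D ↦ DA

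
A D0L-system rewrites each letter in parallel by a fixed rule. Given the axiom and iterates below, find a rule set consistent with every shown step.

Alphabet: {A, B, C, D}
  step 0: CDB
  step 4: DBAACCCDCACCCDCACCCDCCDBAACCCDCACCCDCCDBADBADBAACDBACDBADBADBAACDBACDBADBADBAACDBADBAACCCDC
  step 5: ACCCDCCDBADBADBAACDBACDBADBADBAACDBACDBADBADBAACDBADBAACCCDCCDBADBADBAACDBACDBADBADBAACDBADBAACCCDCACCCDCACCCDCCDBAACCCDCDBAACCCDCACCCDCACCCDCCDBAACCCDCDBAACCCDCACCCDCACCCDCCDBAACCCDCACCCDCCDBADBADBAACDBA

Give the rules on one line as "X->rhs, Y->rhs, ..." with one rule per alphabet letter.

  step 4 ⇒ step 5: DBAACCCDCACCCDCACCCDCCDBAACCCDCACCCDCCDBADBADBAACDBACDBADBADBAACDBACDBADBADBAACDBADBAACCCDC ⇒ AC·CCD·C·C·DBA·DBA·DBA·AC·DBA·C·DBA·DBA·DBA·AC·DBA·C·DBA·DBA·DBA·AC·DBA·DBA·AC·CCD·C·C·DBA·DBA·DBA·AC·DBA·C·DBA·DBA·DBA·AC·DBA·DBA·AC·CCD·C·AC·CCD·C·AC·CCD·C·C·DBA·AC·CCD·C·DBA·AC·CCD·C·AC·CCD·C·AC·CCD·C·C·DBA·AC·CCD·C·DBA·AC·CCD·C·AC·CCD·C·AC·CCD·C·C·DBA·AC·CCD·C·AC·CCD·C·C·DBA·DBA·DBA·AC·DBA
    A ↦ C
    B ↦ CCD
    C ↦ DBA
    D ↦ AC

A->C, B->CCD, C->DBA, D->AC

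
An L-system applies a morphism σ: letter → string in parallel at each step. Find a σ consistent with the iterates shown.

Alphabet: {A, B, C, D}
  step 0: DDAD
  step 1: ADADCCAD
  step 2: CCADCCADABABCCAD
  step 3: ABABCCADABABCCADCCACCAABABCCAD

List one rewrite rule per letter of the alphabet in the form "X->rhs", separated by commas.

  step 2 ⇒ step 3: CCADCCADABABCCAD ⇒ AB·AB·CC·AD·AB·AB·CC·AD·CC·A·CC·A·AB·AB·CC·AD
    A ↦ CC
    B ↦ A
    C ↦ AB
    D ↦ AD

A->CC, B->A, C->AB, D->AD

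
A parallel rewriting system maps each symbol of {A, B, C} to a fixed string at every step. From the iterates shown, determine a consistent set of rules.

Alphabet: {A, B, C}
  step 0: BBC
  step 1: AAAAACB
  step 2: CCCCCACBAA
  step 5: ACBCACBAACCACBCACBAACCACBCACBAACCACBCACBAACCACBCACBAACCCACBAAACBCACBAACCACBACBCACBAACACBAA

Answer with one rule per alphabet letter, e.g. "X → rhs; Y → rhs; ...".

A->C, B->AA, C->ACB

  step 1 ⇒ step 2: AAAAACB ⇒ C·C·C·C·C·ACB·AA
    A ↦ C
    B ↦ AA
    C ↦ ACB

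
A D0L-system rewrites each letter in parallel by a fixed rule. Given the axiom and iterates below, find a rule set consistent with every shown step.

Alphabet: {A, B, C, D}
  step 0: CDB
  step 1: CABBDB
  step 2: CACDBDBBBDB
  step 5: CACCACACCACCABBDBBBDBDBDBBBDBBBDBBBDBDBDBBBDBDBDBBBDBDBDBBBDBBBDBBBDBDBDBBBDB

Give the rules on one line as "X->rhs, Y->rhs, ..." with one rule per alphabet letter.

A->C, B->DB, C->CA, D->BB

  step 1 ⇒ step 2: CABBDB ⇒ CA·C·DB·DB·BB·DB
    A ↦ C
    B ↦ DB
    C ↦ CA
    D ↦ BB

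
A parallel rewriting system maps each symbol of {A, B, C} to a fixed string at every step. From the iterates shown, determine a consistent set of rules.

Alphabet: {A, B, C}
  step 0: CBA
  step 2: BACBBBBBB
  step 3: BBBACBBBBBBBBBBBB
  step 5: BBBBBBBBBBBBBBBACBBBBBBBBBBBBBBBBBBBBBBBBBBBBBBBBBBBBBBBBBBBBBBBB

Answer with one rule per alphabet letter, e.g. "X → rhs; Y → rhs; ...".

  step 2 ⇒ step 3: BACBBBBBB ⇒ BB·B·AC·BB·BB·BB·BB·BB·BB
    A ↦ B
    B ↦ BB
    C ↦ AC

A->B, B->BB, C->AC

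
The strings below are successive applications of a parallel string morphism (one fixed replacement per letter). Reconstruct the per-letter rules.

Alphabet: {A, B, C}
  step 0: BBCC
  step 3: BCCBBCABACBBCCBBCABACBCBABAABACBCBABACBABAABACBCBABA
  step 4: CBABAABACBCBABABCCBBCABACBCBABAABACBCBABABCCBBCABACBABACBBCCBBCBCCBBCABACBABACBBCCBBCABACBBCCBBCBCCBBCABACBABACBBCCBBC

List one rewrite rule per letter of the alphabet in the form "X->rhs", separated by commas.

  step 3 ⇒ step 4: BCCBBCABACBBCCBBCABACBCBABAABACBCBABACBABAABACBCBABA ⇒ CB·ABA·ABA·CB·CB·ABA·BC·CB·BC·ABA·CB·CB·ABA·ABA·CB·CB·ABA·BC·CB·BC·ABA·CB·ABA·CB·BC·CB·BC·BC·CB·BC·ABA·CB·ABA·CB·BC·CB·BC·ABA·CB·BC·CB·BC·BC·CB·BC·ABA·CB·ABA·CB·BC·CB·BC
    A ↦ BC
    B ↦ CB
    C ↦ ABA

A->BC, B->CB, C->ABA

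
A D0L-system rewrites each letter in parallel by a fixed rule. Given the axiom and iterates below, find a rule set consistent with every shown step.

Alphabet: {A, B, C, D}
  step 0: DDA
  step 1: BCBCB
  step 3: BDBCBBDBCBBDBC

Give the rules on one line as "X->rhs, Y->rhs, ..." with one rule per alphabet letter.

A->B, B->BD, C->A, D->BC

  step 0 ⇒ step 1: DDA ⇒ BC·BC·B
    A ↦ B
    D ↦ BC
    B ↦ BD  (constrained at step 1)
    C ↦ A  (constrained at step 1)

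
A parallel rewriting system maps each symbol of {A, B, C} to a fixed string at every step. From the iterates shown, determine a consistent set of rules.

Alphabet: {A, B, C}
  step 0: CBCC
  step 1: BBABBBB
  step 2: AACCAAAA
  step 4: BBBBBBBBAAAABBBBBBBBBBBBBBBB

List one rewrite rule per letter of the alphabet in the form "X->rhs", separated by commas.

A->CC, B->A, C->BB

  step 1 ⇒ step 2: BBABBBB ⇒ A·A·CC·A·A·A·A
    A ↦ CC
    B ↦ A
  step 0 ⇒ step 1: CBCC ⇒ BB·A·BB·BB
    C ↦ BB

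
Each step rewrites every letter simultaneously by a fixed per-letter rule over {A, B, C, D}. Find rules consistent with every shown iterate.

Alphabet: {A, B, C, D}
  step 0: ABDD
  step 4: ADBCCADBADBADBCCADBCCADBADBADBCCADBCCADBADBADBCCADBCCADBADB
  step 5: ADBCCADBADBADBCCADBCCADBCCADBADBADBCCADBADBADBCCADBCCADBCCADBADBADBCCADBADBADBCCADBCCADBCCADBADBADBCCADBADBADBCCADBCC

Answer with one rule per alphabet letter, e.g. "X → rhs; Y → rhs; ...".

A->AD, B->C, C->ADB, D->BC

  step 4 ⇒ step 5: ADBCCADBADBADBCCADBCCADBADBADBCCADBCCADBADBADBCCADBCCADBADB ⇒ AD·BC·C·ADB·ADB·AD·BC·C·AD·BC·C·AD·BC·C·ADB·ADB·AD·BC·C·ADB·ADB·AD·BC·C·AD·BC·C·AD·BC·C·ADB·ADB·AD·BC·C·ADB·ADB·AD·BC·C·AD·BC·C·AD·BC·C·ADB·ADB·AD·BC·C·ADB·ADB·AD·BC·C·AD·BC·C
    A ↦ AD
    B ↦ C
    C ↦ ADB
    D ↦ BC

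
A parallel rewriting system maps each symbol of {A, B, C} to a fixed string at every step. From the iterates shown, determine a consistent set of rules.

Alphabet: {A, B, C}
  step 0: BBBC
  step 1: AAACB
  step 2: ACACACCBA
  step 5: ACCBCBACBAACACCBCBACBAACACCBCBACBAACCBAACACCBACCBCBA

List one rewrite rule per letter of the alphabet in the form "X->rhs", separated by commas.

A->AC, B->A, C->CB

  step 1 ⇒ step 2: AAACB ⇒ AC·AC·AC·CB·A
    A ↦ AC
    B ↦ A
    C ↦ CB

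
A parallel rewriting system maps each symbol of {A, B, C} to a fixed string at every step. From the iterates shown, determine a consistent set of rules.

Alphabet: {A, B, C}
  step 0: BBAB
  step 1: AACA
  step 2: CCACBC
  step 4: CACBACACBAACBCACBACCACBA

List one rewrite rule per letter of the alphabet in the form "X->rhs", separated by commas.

A->C, B->A, C->ACB

  step 1 ⇒ step 2: AACA ⇒ C·C·ACB·C
    A ↦ C
    C ↦ ACB
  step 0 ⇒ step 1: BBAB ⇒ A·A·C·A
    B ↦ A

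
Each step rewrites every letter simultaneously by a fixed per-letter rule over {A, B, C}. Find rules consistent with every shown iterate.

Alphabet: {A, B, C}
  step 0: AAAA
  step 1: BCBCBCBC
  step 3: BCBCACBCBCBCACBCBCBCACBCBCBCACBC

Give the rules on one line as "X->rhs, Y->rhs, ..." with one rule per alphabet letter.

  step 0 ⇒ step 1: AAAA ⇒ BC·BC·BC·BC
    A ↦ BC
    B ↦ AC  (constrained at step 1)
    C ↦ BC  (constrained at step 1)

A->BC, B->AC, C->BC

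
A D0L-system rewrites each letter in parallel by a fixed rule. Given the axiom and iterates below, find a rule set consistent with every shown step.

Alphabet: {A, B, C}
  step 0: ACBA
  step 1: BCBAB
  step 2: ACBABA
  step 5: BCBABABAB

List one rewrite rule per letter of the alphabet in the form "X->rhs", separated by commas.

A->B, B->A, C->CB

  step 1 ⇒ step 2: BCBAB ⇒ A·CB·A·B·A
    A ↦ B
    B ↦ A
    C ↦ CB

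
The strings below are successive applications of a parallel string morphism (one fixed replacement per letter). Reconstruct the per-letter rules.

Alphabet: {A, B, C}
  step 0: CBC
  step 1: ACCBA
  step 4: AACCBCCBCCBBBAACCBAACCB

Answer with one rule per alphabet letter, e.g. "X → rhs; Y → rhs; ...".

  step 0 ⇒ step 1: CBC ⇒ A·CCB·A
    B ↦ CCB
    C ↦ A
    A ↦ B  (constrained at step 1)

A->B, B->CCB, C->A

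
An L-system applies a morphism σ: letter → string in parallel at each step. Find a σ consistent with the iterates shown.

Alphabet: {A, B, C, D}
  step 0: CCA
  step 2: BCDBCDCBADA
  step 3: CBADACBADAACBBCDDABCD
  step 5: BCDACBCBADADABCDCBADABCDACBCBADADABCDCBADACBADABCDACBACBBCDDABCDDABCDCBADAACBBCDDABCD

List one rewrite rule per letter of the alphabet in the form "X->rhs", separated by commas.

  step 2 ⇒ step 3: BCDBCDCBADA ⇒ CB·A·DA·CB·A·DA·A·CB·BCD·DA·BCD
    A ↦ BCD
    B ↦ CB
    C ↦ A
    D ↦ DA

A->BCD, B->CB, C->A, D->DA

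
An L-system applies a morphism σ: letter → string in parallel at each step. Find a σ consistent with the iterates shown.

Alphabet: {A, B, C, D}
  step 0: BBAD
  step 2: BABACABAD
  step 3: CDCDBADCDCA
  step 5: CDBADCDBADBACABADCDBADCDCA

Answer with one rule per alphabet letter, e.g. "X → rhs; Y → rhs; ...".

  step 2 ⇒ step 3: BABACABAD ⇒ C·D·C·D·BA·D·C·D·CA
    A ↦ D
    B ↦ C
    C ↦ BA
    D ↦ CA

A->D, B->C, C->BA, D->CA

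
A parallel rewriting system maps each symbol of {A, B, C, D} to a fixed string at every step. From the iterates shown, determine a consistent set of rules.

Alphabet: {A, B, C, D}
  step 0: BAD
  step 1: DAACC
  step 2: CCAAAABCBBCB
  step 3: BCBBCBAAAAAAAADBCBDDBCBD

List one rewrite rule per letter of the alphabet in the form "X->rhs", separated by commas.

  step 2 ⇒ step 3: CCAAAABCBBCB ⇒ BCB·BCB·AA·AA·AA·AA·D·BCB·D·D·BCB·D
    A ↦ AA
    B ↦ D
    C ↦ BCB
  step 0 ⇒ step 1: BAD ⇒ D·AA·CC
    D ↦ CC

A->AA, B->D, C->BCB, D->CC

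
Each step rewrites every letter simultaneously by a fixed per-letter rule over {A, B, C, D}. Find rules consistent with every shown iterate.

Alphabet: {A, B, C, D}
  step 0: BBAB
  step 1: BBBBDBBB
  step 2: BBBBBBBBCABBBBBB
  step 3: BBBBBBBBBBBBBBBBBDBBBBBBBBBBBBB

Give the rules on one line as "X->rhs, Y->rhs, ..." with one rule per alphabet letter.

A->DB, B->BB, C->B, D->CA

  step 2 ⇒ step 3: BBBBBBBBCABBBBBB ⇒ BB·BB·BB·BB·BB·BB·BB·BB·B·DB·BB·BB·BB·BB·BB·BB
    A ↦ DB
    B ↦ BB
    C ↦ B
  step 1 ⇒ step 2: BBBBDBBB ⇒ BB·BB·BB·BB·CA·BB·BB·BB
    D ↦ CA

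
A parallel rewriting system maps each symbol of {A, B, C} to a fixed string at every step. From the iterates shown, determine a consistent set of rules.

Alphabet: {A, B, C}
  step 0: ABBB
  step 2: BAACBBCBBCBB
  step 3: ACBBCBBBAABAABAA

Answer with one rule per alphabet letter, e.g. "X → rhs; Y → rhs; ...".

  step 2 ⇒ step 3: BAACBBCBBCBB ⇒ A·CBB·CBB·B·A·A·B·A·A·B·A·A
    A ↦ CBB
    B ↦ A
    C ↦ B

A->CBB, B->A, C->B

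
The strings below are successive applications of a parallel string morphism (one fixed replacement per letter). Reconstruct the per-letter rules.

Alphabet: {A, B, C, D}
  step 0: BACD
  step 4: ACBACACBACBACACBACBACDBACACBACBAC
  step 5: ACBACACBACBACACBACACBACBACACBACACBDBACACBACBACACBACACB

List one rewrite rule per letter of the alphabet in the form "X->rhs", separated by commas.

A->AC, B->AC, C->B, D->DB

  step 4 ⇒ step 5: ACBACACBACBACACBACBACDBACACBACBAC ⇒ AC·B·AC·AC·B·AC·B·AC·AC·B·AC·AC·B·AC·B·AC·AC·B·AC·AC·B·DB·AC·AC·B·AC·B·AC·AC·B·AC·AC·B
    A ↦ AC
    B ↦ AC
    C ↦ B
    D ↦ DB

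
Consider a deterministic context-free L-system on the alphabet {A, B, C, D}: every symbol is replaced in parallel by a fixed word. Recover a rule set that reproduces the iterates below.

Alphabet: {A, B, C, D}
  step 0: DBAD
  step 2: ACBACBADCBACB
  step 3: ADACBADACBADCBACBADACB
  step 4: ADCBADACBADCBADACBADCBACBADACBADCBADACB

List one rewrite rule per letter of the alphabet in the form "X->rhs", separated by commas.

A->AD, B->CB, C->A, D->CB

  step 3 ⇒ step 4: ADACBADACBADCBACBADACB ⇒ AD·CB·AD·A·CB·AD·CB·AD·A·CB·AD·CB·A·CB·AD·A·CB·AD·CB·AD·A·CB
    A ↦ AD
    B ↦ CB
    C ↦ A
    D ↦ CB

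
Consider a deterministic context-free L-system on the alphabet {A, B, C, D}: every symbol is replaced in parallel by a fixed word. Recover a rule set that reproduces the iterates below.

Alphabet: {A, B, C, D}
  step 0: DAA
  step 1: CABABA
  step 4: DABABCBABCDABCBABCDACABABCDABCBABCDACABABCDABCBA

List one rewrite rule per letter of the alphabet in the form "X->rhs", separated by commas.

  step 0 ⇒ step 1: DAA ⇒ CA·BA·BA
    A ↦ BA
    D ↦ CA
    B ↦ BC  (constrained at step 1)
    C ↦ DA  (constrained at step 1)

A->BA, B->BC, C->DA, D->CA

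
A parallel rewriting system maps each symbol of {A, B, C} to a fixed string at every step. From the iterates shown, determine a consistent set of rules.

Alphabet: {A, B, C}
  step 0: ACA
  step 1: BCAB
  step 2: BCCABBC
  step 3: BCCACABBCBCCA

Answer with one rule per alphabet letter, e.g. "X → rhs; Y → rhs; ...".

A->B, B->BC, C->CA

  step 2 ⇒ step 3: BCCABBC ⇒ BC·CA·CA·B·BC·BC·CA
    A ↦ B
    B ↦ BC
    C ↦ CA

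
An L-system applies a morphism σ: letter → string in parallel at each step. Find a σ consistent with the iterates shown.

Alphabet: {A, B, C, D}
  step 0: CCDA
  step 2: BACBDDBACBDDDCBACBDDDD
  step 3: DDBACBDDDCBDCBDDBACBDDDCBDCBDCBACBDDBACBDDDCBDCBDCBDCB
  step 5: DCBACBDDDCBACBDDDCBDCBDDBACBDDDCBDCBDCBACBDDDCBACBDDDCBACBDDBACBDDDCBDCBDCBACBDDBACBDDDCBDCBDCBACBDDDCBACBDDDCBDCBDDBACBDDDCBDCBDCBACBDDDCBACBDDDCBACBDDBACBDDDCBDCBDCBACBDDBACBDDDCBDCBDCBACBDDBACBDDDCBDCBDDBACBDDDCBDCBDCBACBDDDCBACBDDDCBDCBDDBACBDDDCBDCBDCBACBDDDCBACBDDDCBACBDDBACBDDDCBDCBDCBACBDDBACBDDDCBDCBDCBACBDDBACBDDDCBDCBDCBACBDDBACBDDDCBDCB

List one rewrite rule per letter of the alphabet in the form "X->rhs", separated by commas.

  step 2 ⇒ step 3: BACBDDBACBDDDCBACBDDDD ⇒ DD·B·ACB·DD·DCB·DCB·DD·B·ACB·DD·DCB·DCB·DCB·ACB·DD·B·ACB·DD·DCB·DCB·DCB·DCB
    A ↦ B
    B ↦ DD
    C ↦ ACB
    D ↦ DCB

A->B, B->DD, C->ACB, D->DCB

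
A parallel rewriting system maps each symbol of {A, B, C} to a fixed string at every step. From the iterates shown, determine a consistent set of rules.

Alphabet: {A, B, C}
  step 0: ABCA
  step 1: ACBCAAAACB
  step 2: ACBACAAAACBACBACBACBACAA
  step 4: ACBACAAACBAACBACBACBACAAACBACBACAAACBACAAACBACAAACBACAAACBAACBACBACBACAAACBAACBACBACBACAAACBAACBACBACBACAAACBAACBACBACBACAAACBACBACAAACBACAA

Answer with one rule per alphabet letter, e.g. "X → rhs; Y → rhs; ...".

A->ACB, B->CAA, C->A

  step 1 ⇒ step 2: ACBCAAAACB ⇒ ACB·A·CAA·A·ACB·ACB·ACB·ACB·A·CAA
    A ↦ ACB
    B ↦ CAA
    C ↦ A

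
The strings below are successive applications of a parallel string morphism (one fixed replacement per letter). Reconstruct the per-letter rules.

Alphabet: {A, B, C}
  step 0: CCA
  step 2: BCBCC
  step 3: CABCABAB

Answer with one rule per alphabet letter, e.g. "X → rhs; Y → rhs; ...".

  step 2 ⇒ step 3: BCBCC ⇒ C·AB·C·AB·AB
    B ↦ C
    C ↦ AB
    A ↦ B  (constrained at step 0)

A->B, B->C, C->AB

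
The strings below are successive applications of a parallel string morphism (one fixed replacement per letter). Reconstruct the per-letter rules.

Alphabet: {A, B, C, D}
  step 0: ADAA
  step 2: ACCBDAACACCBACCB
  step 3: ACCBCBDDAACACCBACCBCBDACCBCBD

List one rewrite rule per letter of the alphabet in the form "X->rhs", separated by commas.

  step 2 ⇒ step 3: ACCBDAACACCBACCB ⇒ AC·CB·CB·D·DA·AC·AC·CB·AC·CB·CB·D·AC·CB·CB·D
    A ↦ AC
    B ↦ D
    C ↦ CB
    D ↦ DA

A->AC, B->D, C->CB, D->DA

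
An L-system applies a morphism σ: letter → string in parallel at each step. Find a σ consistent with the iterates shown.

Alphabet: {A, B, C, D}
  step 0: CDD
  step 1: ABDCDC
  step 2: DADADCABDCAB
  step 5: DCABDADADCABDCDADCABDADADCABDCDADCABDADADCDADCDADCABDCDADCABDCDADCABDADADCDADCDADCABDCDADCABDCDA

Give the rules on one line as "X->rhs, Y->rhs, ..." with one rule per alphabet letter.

A->DA, B->DA, C->AB, D->DC

  step 1 ⇒ step 2: ABDCDC ⇒ DA·DA·DC·AB·DC·AB
    A ↦ DA
    B ↦ DA
    C ↦ AB
    D ↦ DC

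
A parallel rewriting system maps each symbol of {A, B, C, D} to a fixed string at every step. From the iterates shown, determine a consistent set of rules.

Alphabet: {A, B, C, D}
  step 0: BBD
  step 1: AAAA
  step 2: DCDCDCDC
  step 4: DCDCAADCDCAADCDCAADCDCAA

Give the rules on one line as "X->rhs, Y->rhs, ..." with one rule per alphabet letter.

A->DC, B->A, C->BB, D->AA

  step 1 ⇒ step 2: AAAA ⇒ DC·DC·DC·DC
    A ↦ DC
  step 0 ⇒ step 1: BBD ⇒ A·A·AA
    B ↦ A
    C ↦ BB  (constrained at step 2)
  step 0 ⇒ step 1: BBD ⇒ A·A·AA
    D ↦ AA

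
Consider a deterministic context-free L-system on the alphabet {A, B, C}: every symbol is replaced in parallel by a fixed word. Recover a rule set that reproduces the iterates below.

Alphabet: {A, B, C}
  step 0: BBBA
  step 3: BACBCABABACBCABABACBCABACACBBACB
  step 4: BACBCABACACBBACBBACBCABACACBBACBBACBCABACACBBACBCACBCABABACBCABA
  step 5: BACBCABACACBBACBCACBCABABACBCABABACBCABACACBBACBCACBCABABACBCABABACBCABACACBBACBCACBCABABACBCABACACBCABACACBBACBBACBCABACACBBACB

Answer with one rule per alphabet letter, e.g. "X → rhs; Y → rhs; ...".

  step 4 ⇒ step 5: BACBCABACACBBACBBACBCABACACBBACBBACBCABACACBBACBCACBCABABACBCABA ⇒ BA·CB·CA·BA·CA·CB·BA·CB·CA·CB·CA·BA·BA·CB·CA·BA·BA·CB·CA·BA·CA·CB·BA·CB·CA·CB·CA·BA·BA·CB·CA·BA·BA·CB·CA·BA·CA·CB·BA·CB·CA·CB·CA·BA·BA·CB·CA·BA·CA·CB·CA·BA·CA·CB·BA·CB·BA·CB·CA·BA·CA·CB·BA·CB
    A ↦ CB
    B ↦ BA
    C ↦ CA

A->CB, B->BA, C->CA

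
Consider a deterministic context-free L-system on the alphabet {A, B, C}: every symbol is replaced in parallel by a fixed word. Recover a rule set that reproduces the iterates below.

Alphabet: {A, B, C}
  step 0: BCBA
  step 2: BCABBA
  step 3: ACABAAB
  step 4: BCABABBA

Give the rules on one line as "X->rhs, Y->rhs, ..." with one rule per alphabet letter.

A->B, B->A, C->CA

  step 3 ⇒ step 4: ACABAAB ⇒ B·CA·B·A·B·B·A
    A ↦ B
    B ↦ A
    C ↦ CA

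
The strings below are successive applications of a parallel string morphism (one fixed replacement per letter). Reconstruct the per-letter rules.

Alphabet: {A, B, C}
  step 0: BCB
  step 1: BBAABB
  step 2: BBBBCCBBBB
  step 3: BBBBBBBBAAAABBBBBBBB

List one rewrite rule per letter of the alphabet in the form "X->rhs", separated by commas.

  step 2 ⇒ step 3: BBBBCCBBBB ⇒ BB·BB·BB·BB·AA·AA·BB·BB·BB·BB
    B ↦ BB
    C ↦ AA
  step 1 ⇒ step 2: BBAABB ⇒ BB·BB·C·C·BB·BB
    A ↦ C

A->C, B->BB, C->AA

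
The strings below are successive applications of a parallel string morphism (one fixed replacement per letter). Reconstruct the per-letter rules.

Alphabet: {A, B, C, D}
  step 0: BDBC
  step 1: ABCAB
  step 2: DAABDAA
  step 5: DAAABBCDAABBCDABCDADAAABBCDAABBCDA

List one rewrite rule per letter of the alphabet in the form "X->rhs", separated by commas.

A->DA, B->A, C->B, D->BC

  step 1 ⇒ step 2: ABCAB ⇒ DA·A·B·DA·A
    A ↦ DA
    B ↦ A
    C ↦ B
  step 0 ⇒ step 1: BDBC ⇒ A·BC·A·B
    D ↦ BC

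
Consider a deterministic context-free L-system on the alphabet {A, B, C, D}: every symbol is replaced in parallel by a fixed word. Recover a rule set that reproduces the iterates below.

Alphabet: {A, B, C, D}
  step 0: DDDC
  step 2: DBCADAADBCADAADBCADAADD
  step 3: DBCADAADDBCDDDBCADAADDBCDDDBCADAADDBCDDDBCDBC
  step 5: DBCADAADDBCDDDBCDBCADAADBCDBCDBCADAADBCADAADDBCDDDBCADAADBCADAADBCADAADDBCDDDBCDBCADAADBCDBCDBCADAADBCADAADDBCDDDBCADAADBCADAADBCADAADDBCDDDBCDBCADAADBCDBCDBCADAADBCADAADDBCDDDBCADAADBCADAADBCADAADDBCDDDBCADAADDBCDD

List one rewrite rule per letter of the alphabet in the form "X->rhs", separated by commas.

  step 2 ⇒ step 3: DBCADAADBCADAADBCADAADD ⇒ DBC·AD·AA·D·DBC·D·D·DBC·AD·AA·D·DBC·D·D·DBC·AD·AA·D·DBC·D·D·DBC·DBC
    A ↦ D
    B ↦ AD
    C ↦ AA
    D ↦ DBC

A->D, B->AD, C->AA, D->DBC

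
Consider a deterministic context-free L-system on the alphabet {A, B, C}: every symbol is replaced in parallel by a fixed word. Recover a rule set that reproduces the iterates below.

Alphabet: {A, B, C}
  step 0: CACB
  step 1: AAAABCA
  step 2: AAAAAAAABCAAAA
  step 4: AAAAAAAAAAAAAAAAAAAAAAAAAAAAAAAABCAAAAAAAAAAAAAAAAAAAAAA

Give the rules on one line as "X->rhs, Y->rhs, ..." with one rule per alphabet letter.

A->AA, B->BCA, C->A

  step 1 ⇒ step 2: AAAABCA ⇒ AA·AA·AA·AA·BCA·A·AA
    A ↦ AA
    B ↦ BCA
    C ↦ A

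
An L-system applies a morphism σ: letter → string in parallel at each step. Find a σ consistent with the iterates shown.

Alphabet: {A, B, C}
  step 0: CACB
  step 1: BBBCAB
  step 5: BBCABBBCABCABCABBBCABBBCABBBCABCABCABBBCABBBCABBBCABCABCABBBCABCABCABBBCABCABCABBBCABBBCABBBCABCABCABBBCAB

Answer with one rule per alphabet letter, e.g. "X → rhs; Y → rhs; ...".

A->B, B->CAB, C->B

  step 0 ⇒ step 1: CACB ⇒ B·B·B·CAB
    A ↦ B
    B ↦ CAB
    C ↦ B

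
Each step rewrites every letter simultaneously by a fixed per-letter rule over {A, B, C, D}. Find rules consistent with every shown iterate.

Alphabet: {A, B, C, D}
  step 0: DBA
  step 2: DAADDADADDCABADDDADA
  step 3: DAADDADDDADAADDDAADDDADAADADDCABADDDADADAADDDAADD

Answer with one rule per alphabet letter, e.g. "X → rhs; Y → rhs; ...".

A->ADD, B->CAB, C->AD, D->DA

  step 2 ⇒ step 3: DAADDADADDCABADDDADA ⇒ DA·ADD·ADD·DA·DA·ADD·DA·ADD·DA·DA·AD·ADD·CAB·ADD·DA·DA·DA·ADD·DA·ADD
    A ↦ ADD
    B ↦ CAB
    C ↦ AD
    D ↦ DA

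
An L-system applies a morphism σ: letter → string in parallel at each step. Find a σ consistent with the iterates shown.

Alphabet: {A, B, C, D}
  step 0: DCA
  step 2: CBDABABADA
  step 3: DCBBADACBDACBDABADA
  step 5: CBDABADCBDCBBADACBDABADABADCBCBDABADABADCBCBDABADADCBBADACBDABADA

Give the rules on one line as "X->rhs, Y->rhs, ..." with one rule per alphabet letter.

A->DA, B->CB, C->D, D->BA

  step 2 ⇒ step 3: CBDABABADA ⇒ D·CB·BA·DA·CB·DA·CB·DA·BA·DA
    A ↦ DA
    B ↦ CB
    C ↦ D
    D ↦ BA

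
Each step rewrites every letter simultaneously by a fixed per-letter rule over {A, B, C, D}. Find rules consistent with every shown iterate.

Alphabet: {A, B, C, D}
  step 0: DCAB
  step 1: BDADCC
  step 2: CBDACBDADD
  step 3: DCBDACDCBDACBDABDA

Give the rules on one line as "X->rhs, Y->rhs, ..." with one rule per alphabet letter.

  step 2 ⇒ step 3: CBDACBDADD ⇒ D·C·BDA·C·D·C·BDA·C·BDA·BDA
    A ↦ C
    B ↦ C
    C ↦ D
    D ↦ BDA

A->C, B->C, C->D, D->BDA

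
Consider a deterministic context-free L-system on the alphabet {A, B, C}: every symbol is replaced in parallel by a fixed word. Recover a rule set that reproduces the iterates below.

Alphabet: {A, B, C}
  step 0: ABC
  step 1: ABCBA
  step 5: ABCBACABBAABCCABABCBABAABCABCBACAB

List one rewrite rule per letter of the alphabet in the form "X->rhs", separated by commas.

  step 0 ⇒ step 1: ABC ⇒ AB·C·BA
    A ↦ AB
    B ↦ C
    C ↦ BA

A->AB, B->C, C->BA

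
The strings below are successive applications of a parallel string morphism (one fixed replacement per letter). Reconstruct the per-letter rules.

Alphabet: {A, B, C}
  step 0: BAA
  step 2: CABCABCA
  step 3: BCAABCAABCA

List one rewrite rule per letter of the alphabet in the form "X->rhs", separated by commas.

A->CA, B->A, C->B

  step 2 ⇒ step 3: CABCABCA ⇒ B·CA·A·B·CA·A·B·CA
    A ↦ CA
    B ↦ A
    C ↦ B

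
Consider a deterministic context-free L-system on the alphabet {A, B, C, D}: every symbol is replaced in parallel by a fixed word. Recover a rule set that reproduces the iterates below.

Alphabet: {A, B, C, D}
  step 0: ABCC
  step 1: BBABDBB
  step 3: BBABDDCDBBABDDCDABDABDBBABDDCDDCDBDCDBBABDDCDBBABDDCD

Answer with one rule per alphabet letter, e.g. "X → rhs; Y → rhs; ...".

  step 0 ⇒ step 1: ABCC ⇒ BB·ABD·B·B
    A ↦ BB
    B ↦ ABD
    C ↦ B
    D ↦ DCD  (constrained at step 1)

A->BB, B->ABD, C->B, D->DCD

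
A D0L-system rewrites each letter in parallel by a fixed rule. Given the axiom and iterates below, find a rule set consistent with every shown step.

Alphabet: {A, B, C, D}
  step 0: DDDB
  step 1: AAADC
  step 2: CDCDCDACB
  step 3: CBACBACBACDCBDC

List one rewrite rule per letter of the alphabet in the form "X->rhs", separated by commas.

  step 2 ⇒ step 3: CDCDCDACB ⇒ CB·A·CB·A·CB·A·CD·CB·DC
    A ↦ CD
    B ↦ DC
    C ↦ CB
    D ↦ A

A->CD, B->DC, C->CB, D->A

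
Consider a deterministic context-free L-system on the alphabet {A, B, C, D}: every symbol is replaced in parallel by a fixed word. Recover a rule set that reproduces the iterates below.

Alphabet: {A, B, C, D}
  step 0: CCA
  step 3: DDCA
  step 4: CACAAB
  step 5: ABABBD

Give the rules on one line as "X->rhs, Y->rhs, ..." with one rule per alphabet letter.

A->B, B->D, C->A, D->CA

  step 4 ⇒ step 5: CACAAB ⇒ A·B·A·B·B·D
    A ↦ B
    B ↦ D
    C ↦ A
  step 3 ⇒ step 4: DDCA ⇒ CA·CA·A·B
    D ↦ CA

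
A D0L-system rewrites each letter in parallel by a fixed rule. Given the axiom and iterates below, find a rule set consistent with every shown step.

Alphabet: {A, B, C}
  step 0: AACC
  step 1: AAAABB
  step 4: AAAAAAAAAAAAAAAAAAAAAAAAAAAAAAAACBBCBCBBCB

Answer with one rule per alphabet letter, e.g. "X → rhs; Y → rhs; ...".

A->AA, B->CB, C->B

  step 0 ⇒ step 1: AACC ⇒ AA·AA·B·B
    A ↦ AA
    C ↦ B
    B ↦ CB  (constrained at step 1)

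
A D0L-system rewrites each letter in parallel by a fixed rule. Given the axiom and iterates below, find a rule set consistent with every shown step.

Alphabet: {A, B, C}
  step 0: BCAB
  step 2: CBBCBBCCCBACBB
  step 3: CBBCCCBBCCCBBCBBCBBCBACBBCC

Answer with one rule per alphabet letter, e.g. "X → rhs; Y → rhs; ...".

  step 2 ⇒ step 3: CBBCBBCCCBACBB ⇒ CBB·C·C·CBB·C·C·CBB·CBB·CBB·C·BA·CBB·C·C
    A ↦ BA
    B ↦ C
    C ↦ CBB

A->BA, B->C, C->CBB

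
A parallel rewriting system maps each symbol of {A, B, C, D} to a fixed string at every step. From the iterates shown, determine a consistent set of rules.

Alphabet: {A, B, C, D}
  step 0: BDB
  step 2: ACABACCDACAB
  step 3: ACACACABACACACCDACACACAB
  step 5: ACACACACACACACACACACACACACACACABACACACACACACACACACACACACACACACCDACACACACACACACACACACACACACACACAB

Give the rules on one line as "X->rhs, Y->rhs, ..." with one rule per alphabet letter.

A->AC, B->AB, C->AC, D->CD

  step 2 ⇒ step 3: ACABACCDACAB ⇒ AC·AC·AC·AB·AC·AC·AC·CD·AC·AC·AC·AB
    A ↦ AC
    B ↦ AB
    C ↦ AC
    D ↦ CD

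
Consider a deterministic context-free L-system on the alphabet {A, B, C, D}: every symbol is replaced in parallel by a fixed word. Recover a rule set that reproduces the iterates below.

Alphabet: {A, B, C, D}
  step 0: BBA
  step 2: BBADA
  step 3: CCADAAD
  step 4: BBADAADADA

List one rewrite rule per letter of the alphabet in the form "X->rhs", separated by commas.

A->AD, B->C, C->B, D->A

  step 3 ⇒ step 4: CCADAAD ⇒ B·B·AD·A·AD·AD·A
    A ↦ AD
    C ↦ B
    D ↦ A
  step 2 ⇒ step 3: BBADA ⇒ C·C·AD·A·AD
    B ↦ C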